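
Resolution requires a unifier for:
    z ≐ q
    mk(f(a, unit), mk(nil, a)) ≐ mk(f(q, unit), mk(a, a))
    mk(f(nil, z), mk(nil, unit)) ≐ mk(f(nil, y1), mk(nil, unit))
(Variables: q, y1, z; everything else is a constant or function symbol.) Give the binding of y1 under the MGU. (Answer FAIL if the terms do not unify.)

FAIL

Bind z := q; substituting into the one remaining equation that mentions z gives: mk(f(nil, q), mk(nil, unit)) ≐ mk(f(nil, y1), mk(nil, unit)).
Decompose mk/2: f(a, unit) ≐ f(q, unit),  mk(nil, a) ≐ mk(a, a).
Decompose f/2: a ≐ q,  unit ≐ unit.
Bind q := a; substituting into the one remaining equation that mentions q gives: mk(f(nil, a), mk(nil, unit)) ≐ mk(f(nil, y1), mk(nil, unit)). Substituting into the earlier binding gives z := a.
Delete trivial equation unit ≐ unit.
Decompose mk/2: nil ≐ a,  a ≐ a.
Clash: constants nil and a differ; no unifier exists.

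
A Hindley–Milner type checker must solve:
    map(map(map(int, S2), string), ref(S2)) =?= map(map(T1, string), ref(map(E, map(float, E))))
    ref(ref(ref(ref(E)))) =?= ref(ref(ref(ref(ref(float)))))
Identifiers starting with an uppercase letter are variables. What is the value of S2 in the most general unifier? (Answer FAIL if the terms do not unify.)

map(ref(float), map(float, ref(float)))

Decompose map/2: map(map(int, S2), string) =?= map(T1, string),  ref(S2) =?= ref(map(E, map(float, E))).
Decompose map/2: map(int, S2) =?= T1,  string =?= string.
Bind T1 := map(int, S2); no other remaining equation mentions T1.
Delete trivial equation string =?= string.
Decompose ref/1: S2 =?= map(E, map(float, E)).
Bind S2 := map(E, map(float, E)); no other remaining equation mentions S2. Substituting into the earlier binding gives T1 := map(int, map(E, map(float, E))).
Decompose ref/1: ref(ref(ref(E))) =?= ref(ref(ref(ref(float)))).
Decompose ref/1: ref(ref(E)) =?= ref(ref(ref(float))).
Decompose ref/1: ref(E) =?= ref(ref(float)).
Decompose ref/1: E =?= ref(float).
Bind E := ref(float). Substituting into the earlier bindings gives T1 := map(int, map(ref(float), map(float, ref(float)))), S2 := map(ref(float), map(float, ref(float))).
MGU = { T1 := map(int, map(ref(float), map(float, ref(float)))), S2 := map(ref(float), map(float, ref(float))), E := ref(float) }, so S2 := map(ref(float), map(float, ref(float))).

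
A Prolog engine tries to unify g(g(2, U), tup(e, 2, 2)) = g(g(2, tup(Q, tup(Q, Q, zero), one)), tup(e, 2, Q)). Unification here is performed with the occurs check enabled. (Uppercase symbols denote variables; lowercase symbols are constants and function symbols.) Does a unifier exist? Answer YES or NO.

YES

Decompose g/2: g(2, U) = g(2, tup(Q, tup(Q, Q, zero), one)),  tup(e, 2, 2) = tup(e, 2, Q).
Decompose g/2: 2 = 2,  U = tup(Q, tup(Q, Q, zero), one).
Delete trivial equation 2 = 2.
Bind U := tup(Q, tup(Q, Q, zero), one); no other remaining equation mentions U.
Decompose tup/3: e = e,  2 = 2,  2 = Q.
Delete trivial equation e = e.
Delete trivial equation 2 = 2.
Bind Q := 2. Substituting into the earlier binding gives U := tup(2, tup(2, 2, zero), one).
No equations remain and no clash or occurs-check failure arose, so a unifier exists.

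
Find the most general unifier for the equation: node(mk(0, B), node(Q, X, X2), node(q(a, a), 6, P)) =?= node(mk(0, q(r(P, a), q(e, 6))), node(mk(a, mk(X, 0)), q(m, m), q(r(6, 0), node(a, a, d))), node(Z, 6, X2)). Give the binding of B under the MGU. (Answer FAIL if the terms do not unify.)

Decompose node/3: mk(0, B) =?= mk(0, q(r(P, a), q(e, 6))),  node(Q, X, X2) =?= node(mk(a, mk(X, 0)), q(m, m), q(r(6, 0), node(a, a, d))),  node(q(a, a), 6, P) =?= node(Z, 6, X2).
Decompose mk/2: 0 =?= 0,  B =?= q(r(P, a), q(e, 6)).
Delete trivial equation 0 =?= 0.
Bind B := q(r(P, a), q(e, 6)); no other remaining equation mentions B.
Decompose node/3: Q =?= mk(a, mk(X, 0)),  X =?= q(m, m),  X2 =?= q(r(6, 0), node(a, a, d)).
Bind Q := mk(a, mk(X, 0)); no other remaining equation mentions Q.
Bind X := q(m, m); no other remaining equation mentions X. Substituting into the earlier binding gives Q := mk(a, mk(q(m, m), 0)).
Bind X2 := q(r(6, 0), node(a, a, d)); substituting into the remaining equation gives: node(q(a, a), 6, P) =?= node(Z, 6, q(r(6, 0), node(a, a, d))).
Decompose node/3: q(a, a) =?= Z,  6 =?= 6,  P =?= q(r(6, 0), node(a, a, d)).
Bind Z := q(a, a); no other remaining equation mentions Z.
Delete trivial equation 6 =?= 6.
Bind P := q(r(6, 0), node(a, a, d)). Substituting into the earlier binding gives B := q(r(q(r(6, 0), node(a, a, d)), a), q(e, 6)).
MGU = { B ↦ q(r(q(r(6, 0), node(a, a, d)), a), q(e, 6)), Q ↦ mk(a, mk(q(m, m), 0)), X ↦ q(m, m), X2 ↦ q(r(6, 0), node(a, a, d)), Z ↦ q(a, a), P ↦ q(r(6, 0), node(a, a, d)) }, so B ↦ q(r(q(r(6, 0), node(a, a, d)), a), q(e, 6)).

q(r(q(r(6, 0), node(a, a, d)), a), q(e, 6))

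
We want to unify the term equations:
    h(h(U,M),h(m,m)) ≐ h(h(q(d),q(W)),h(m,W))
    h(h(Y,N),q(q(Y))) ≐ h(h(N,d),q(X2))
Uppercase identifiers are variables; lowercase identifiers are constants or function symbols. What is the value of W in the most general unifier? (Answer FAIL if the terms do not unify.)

m

Decompose h/2: h(U,M) ≐ h(q(d),q(W)),  h(m,m) ≐ h(m,W).
Decompose h/2: U ≐ q(d),  M ≐ q(W).
Bind U := q(d); no other remaining equation mentions U.
Bind M := q(W); no other remaining equation mentions M.
Decompose h/2: m ≐ m,  m ≐ W.
Delete trivial equation m ≐ m.
Bind W := m; no other remaining equation mentions W. Substituting into the earlier binding gives M := q(m).
Decompose h/2: h(Y,N) ≐ h(N,d),  q(q(Y)) ≐ q(X2).
Decompose h/2: Y ≐ N,  N ≐ d.
Bind Y := N; substituting into the one remaining equation that mentions Y gives: q(q(N)) ≐ q(X2).
Bind N := d; substituting into the remaining equation gives: q(q(d)) ≐ q(X2). Substituting into the earlier binding gives Y := d.
Decompose q/1: q(d) ≐ X2.
Bind X2 := q(d).
MGU = { U := q(d), M := q(m), W := m, Y := d, N := d, X2 := q(d) }, so W := m.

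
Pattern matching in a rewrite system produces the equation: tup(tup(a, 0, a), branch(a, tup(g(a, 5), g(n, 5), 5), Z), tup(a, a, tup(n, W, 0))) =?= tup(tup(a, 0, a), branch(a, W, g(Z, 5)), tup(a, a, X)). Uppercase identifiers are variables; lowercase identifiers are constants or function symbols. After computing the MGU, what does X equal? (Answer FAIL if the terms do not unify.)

Decompose tup/3: tup(a, 0, a) =?= tup(a, 0, a),  branch(a, tup(g(a, 5), g(n, 5), 5), Z) =?= branch(a, W, g(Z, 5)),  tup(a, a, tup(n, W, 0)) =?= tup(a, a, X).
Delete trivial equation tup(a, 0, a) =?= tup(a, 0, a).
Decompose branch/3: a =?= a,  tup(g(a, 5), g(n, 5), 5) =?= W,  Z =?= g(Z, 5).
Delete trivial equation a =?= a.
Bind W := tup(g(a, 5), g(n, 5), 5); substituting into the one remaining equation that mentions W gives: tup(a, a, tup(n, tup(g(a, 5), g(n, 5), 5), 0)) =?= tup(a, a, X).
Occurs check fails: Z occurs in g(Z, 5); the equation Z =?= g(Z, 5) has no finite solution.

FAIL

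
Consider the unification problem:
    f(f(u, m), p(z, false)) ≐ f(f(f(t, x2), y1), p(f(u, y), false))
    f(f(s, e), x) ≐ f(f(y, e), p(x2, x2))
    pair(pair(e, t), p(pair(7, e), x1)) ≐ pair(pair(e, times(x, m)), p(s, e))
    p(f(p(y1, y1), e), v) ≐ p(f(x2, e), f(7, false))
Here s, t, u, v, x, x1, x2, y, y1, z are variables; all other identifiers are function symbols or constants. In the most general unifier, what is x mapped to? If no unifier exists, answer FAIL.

Decompose f/2: f(u, m) ≐ f(f(t, x2), y1),  p(z, false) ≐ p(f(u, y), false).
Decompose f/2: u ≐ f(t, x2),  m ≐ y1.
Bind u := f(t, x2); substituting into the one remaining equation that mentions u gives: p(z, false) ≐ p(f(f(t, x2), y), false).
Bind y1 := m; substituting into the one remaining equation that mentions y1 gives: p(f(p(m, m), e), v) ≐ p(f(x2, e), f(7, false)).
Decompose p/2: z ≐ f(f(t, x2), y),  false ≐ false.
Bind z := f(f(t, x2), y); no other remaining equation mentions z.
Delete trivial equation false ≐ false.
Decompose f/2: f(s, e) ≐ f(y, e),  x ≐ p(x2, x2).
Decompose f/2: s ≐ y,  e ≐ e.
Bind s := y; substituting into the one remaining equation that mentions s gives: pair(pair(e, t), p(pair(7, e), x1)) ≐ pair(pair(e, times(x, m)), p(y, e)).
Delete trivial equation e ≐ e.
Bind x := p(x2, x2); substituting into the one remaining equation that mentions x gives: pair(pair(e, t), p(pair(7, e), x1)) ≐ pair(pair(e, times(p(x2, x2), m)), p(y, e)).
Decompose pair/2: pair(e, t) ≐ pair(e, times(p(x2, x2), m)),  p(pair(7, e), x1) ≐ p(y, e).
Decompose pair/2: e ≐ e,  t ≐ times(p(x2, x2), m).
Delete trivial equation e ≐ e.
Bind t := times(p(x2, x2), m); no other remaining equation mentions t. Substituting into the earlier bindings gives u := f(times(p(x2, x2), m), x2), z := f(f(times(p(x2, x2), m), x2), y).
Decompose p/2: pair(7, e) ≐ y,  x1 ≐ e.
Bind y := pair(7, e); no other remaining equation mentions y. Substituting into the earlier bindings gives z := f(f(times(p(x2, x2), m), x2), pair(7, e)), s := pair(7, e).
Bind x1 := e; no other remaining equation mentions x1.
Decompose p/2: f(p(m, m), e) ≐ f(x2, e),  v ≐ f(7, false).
Decompose f/2: p(m, m) ≐ x2,  e ≐ e.
Bind x2 := p(m, m); no other remaining equation mentions x2. Substituting into the earlier bindings gives u := f(times(p(p(m, m), p(m, m)), m), p(m, m)), z := f(f(times(p(p(m, m), p(m, m)), m), p(m, m)), pair(7, e)), x := p(p(m, m), p(m, m)), t := times(p(p(m, m), p(m, m)), m).
Delete trivial equation e ≐ e.
Bind v := f(7, false).
MGU = { u := f(times(p(p(m, m), p(m, m)), m), p(m, m)), y1 := m, z := f(f(times(p(p(m, m), p(m, m)), m), p(m, m)), pair(7, e)), s := pair(7, e), x := p(p(m, m), p(m, m)), t := times(p(p(m, m), p(m, m)), m), y := pair(7, e), x1 := e, x2 := p(m, m), v := f(7, false) }, so x := p(p(m, m), p(m, m)).

p(p(m, m), p(m, m))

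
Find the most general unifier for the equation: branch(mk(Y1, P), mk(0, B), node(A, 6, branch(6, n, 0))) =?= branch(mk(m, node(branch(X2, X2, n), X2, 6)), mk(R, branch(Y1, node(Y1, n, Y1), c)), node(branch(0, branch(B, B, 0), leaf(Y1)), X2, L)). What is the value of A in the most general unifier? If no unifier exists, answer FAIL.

Decompose branch/3: mk(Y1, P) =?= mk(m, node(branch(X2, X2, n), X2, 6)),  mk(0, B) =?= mk(R, branch(Y1, node(Y1, n, Y1), c)),  node(A, 6, branch(6, n, 0)) =?= node(branch(0, branch(B, B, 0), leaf(Y1)), X2, L).
Decompose mk/2: Y1 =?= m,  P =?= node(branch(X2, X2, n), X2, 6).
Bind Y1 := m; substituting into the 2 remaining equations that mention Y1 gives: mk(0, B) =?= mk(R, branch(m, node(m, n, m), c)),  node(A, 6, branch(6, n, 0)) =?= node(branch(0, branch(B, B, 0), leaf(m)), X2, L).
Bind P := node(branch(X2, X2, n), X2, 6); no other remaining equation mentions P.
Decompose mk/2: 0 =?= R,  B =?= branch(m, node(m, n, m), c).
Bind R := 0; no other remaining equation mentions R.
Bind B := branch(m, node(m, n, m), c); substituting into the remaining equation gives: node(A, 6, branch(6, n, 0)) =?= node(branch(0, branch(branch(m, node(m, n, m), c), branch(m, node(m, n, m), c), 0), leaf(m)), X2, L).
Decompose node/3: A =?= branch(0, branch(branch(m, node(m, n, m), c), branch(m, node(m, n, m), c), 0), leaf(m)),  6 =?= X2,  branch(6, n, 0) =?= L.
Bind A := branch(0, branch(branch(m, node(m, n, m), c), branch(m, node(m, n, m), c), 0), leaf(m)); no other remaining equation mentions A.
Bind X2 := 6; no other remaining equation mentions X2. Substituting into the earlier binding gives P := node(branch(6, 6, n), 6, 6).
Bind L := branch(6, n, 0).
MGU = { Y1 := m, P := node(branch(6, 6, n), 6, 6), R := 0, B := branch(m, node(m, n, m), c), A := branch(0, branch(branch(m, node(m, n, m), c), branch(m, node(m, n, m), c), 0), leaf(m)), X2 := 6, L := branch(6, n, 0) }, so A := branch(0, branch(branch(m, node(m, n, m), c), branch(m, node(m, n, m), c), 0), leaf(m)).

branch(0, branch(branch(m, node(m, n, m), c), branch(m, node(m, n, m), c), 0), leaf(m))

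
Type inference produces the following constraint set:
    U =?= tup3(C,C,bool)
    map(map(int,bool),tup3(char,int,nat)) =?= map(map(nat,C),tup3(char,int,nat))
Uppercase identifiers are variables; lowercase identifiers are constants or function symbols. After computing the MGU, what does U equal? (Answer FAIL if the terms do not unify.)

Bind U := tup3(C,C,bool); no other remaining equation mentions U.
Decompose map/2: map(int,bool) =?= map(nat,C),  tup3(char,int,nat) =?= tup3(char,int,nat).
Decompose map/2: int =?= nat,  bool =?= C.
Clash: constants int and nat differ; no unifier exists.

FAIL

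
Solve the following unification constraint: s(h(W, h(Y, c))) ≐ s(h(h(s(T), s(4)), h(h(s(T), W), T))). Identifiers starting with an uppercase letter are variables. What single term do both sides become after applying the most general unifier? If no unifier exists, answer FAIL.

Decompose s/1: h(W, h(Y, c)) ≐ h(h(s(T), s(4)), h(h(s(T), W), T)).
Decompose h/2: W ≐ h(s(T), s(4)),  h(Y, c) ≐ h(h(s(T), W), T).
Bind W := h(s(T), s(4)); substituting into the remaining equation gives: h(Y, c) ≐ h(h(s(T), h(s(T), s(4))), T).
Decompose h/2: Y ≐ h(s(T), h(s(T), s(4))),  c ≐ T.
Bind Y := h(s(T), h(s(T), s(4))); no other remaining equation mentions Y.
Bind T := c. Substituting into the earlier bindings gives W := h(s(c), s(4)), Y := h(s(c), h(s(c), s(4))).
Applying the MGU to either side gives s(h(h(s(c), s(4)), h(h(s(c), h(s(c), s(4))), c))).

s(h(h(s(c), s(4)), h(h(s(c), h(s(c), s(4))), c)))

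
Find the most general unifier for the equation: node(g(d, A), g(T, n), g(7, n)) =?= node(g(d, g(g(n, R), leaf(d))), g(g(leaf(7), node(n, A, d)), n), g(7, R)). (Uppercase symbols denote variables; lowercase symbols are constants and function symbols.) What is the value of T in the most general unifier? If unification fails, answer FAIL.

Decompose node/3: g(d, A) =?= g(d, g(g(n, R), leaf(d))),  g(T, n) =?= g(g(leaf(7), node(n, A, d)), n),  g(7, n) =?= g(7, R).
Decompose g/2: d =?= d,  A =?= g(g(n, R), leaf(d)).
Delete trivial equation d =?= d.
Bind A := g(g(n, R), leaf(d)); substituting into the one remaining equation that mentions A gives: g(T, n) =?= g(g(leaf(7), node(n, g(g(n, R), leaf(d)), d)), n).
Decompose g/2: T =?= g(leaf(7), node(n, g(g(n, R), leaf(d)), d)),  n =?= n.
Bind T := g(leaf(7), node(n, g(g(n, R), leaf(d)), d)); no other remaining equation mentions T.
Delete trivial equation n =?= n.
Decompose g/2: 7 =?= 7,  n =?= R.
Delete trivial equation 7 =?= 7.
Bind R := n. Substituting into the earlier bindings gives A := g(g(n, n), leaf(d)), T := g(leaf(7), node(n, g(g(n, n), leaf(d)), d)).
MGU = { A ↦ g(g(n, n), leaf(d)), T ↦ g(leaf(7), node(n, g(g(n, n), leaf(d)), d)), R ↦ n }, so T ↦ g(leaf(7), node(n, g(g(n, n), leaf(d)), d)).

g(leaf(7), node(n, g(g(n, n), leaf(d)), d))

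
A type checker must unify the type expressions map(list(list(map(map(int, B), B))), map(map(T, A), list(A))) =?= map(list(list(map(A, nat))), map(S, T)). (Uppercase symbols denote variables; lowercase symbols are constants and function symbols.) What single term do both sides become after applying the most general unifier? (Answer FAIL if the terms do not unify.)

map(list(list(map(map(int, nat), nat))), map(map(list(map(int, nat)), map(int, nat)), list(map(int, nat))))

Decompose map/2: list(list(map(map(int, B), B))) =?= list(list(map(A, nat))),  map(map(T, A), list(A)) =?= map(S, T).
Decompose list/1: list(map(map(int, B), B)) =?= list(map(A, nat)).
Decompose list/1: map(map(int, B), B) =?= map(A, nat).
Decompose map/2: map(int, B) =?= A,  B =?= nat.
Bind A := map(int, B); substituting into the one remaining equation that mentions A gives: map(map(T, map(int, B)), list(map(int, B))) =?= map(S, T).
Bind B := nat; substituting into the remaining equation gives: map(map(T, map(int, nat)), list(map(int, nat))) =?= map(S, T). Substituting into the earlier binding gives A := map(int, nat).
Decompose map/2: map(T, map(int, nat)) =?= S,  list(map(int, nat)) =?= T.
Bind S := map(T, map(int, nat)); no other remaining equation mentions S.
Bind T := list(map(int, nat)). Substituting into the earlier binding gives S := map(list(map(int, nat)), map(int, nat)).
Applying the MGU to either side gives map(list(list(map(map(int, nat), nat))), map(map(list(map(int, nat)), map(int, nat)), list(map(int, nat)))).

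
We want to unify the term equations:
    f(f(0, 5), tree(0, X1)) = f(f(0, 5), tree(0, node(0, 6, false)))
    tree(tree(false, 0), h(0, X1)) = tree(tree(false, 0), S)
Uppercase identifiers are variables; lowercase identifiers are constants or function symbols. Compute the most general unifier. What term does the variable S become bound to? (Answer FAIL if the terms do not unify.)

Decompose f/2: f(0, 5) = f(0, 5),  tree(0, X1) = tree(0, node(0, 6, false)).
Delete trivial equation f(0, 5) = f(0, 5).
Decompose tree/2: 0 = 0,  X1 = node(0, 6, false).
Delete trivial equation 0 = 0.
Bind X1 := node(0, 6, false); substituting into the remaining equation gives: tree(tree(false, 0), h(0, node(0, 6, false))) = tree(tree(false, 0), S).
Decompose tree/2: tree(false, 0) = tree(false, 0),  h(0, node(0, 6, false)) = S.
Delete trivial equation tree(false, 0) = tree(false, 0).
Bind S := h(0, node(0, 6, false)).
MGU = { X1 := node(0, 6, false), S := h(0, node(0, 6, false)) }, so S := h(0, node(0, 6, false)).

h(0, node(0, 6, false))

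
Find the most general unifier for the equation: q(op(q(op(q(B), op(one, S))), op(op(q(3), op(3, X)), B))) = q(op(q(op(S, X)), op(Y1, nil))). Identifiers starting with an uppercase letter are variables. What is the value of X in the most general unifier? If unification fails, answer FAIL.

Decompose q/1: op(q(op(q(B), op(one, S))), op(op(q(3), op(3, X)), B)) = op(q(op(S, X)), op(Y1, nil)).
Decompose op/2: q(op(q(B), op(one, S))) = q(op(S, X)),  op(op(q(3), op(3, X)), B) = op(Y1, nil).
Decompose q/1: op(q(B), op(one, S)) = op(S, X).
Decompose op/2: q(B) = S,  op(one, S) = X.
Bind S := q(B); substituting into the one remaining equation that mentions S gives: op(one, q(B)) = X.
Bind X := op(one, q(B)); substituting into the remaining equation gives: op(op(q(3), op(3, op(one, q(B)))), B) = op(Y1, nil).
Decompose op/2: op(q(3), op(3, op(one, q(B)))) = Y1,  B = nil.
Bind Y1 := op(q(3), op(3, op(one, q(B)))); no other remaining equation mentions Y1.
Bind B := nil. Substituting into the earlier bindings gives S := q(nil), X := op(one, q(nil)), Y1 := op(q(3), op(3, op(one, q(nil)))).
MGU = { S := q(nil), X := op(one, q(nil)), Y1 := op(q(3), op(3, op(one, q(nil)))), B := nil }, so X := op(one, q(nil)).

op(one, q(nil))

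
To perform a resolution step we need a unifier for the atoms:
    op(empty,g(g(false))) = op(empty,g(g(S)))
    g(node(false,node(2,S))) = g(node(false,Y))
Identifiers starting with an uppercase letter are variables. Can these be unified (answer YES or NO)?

YES

Decompose op/2: empty = empty,  g(g(false)) = g(g(S)).
Delete trivial equation empty = empty.
Decompose g/1: g(false) = g(S).
Decompose g/1: false = S.
Bind S := false; substituting into the remaining equation gives: g(node(false,node(2,false))) = g(node(false,Y)).
Decompose g/1: node(false,node(2,false)) = node(false,Y).
Decompose node/2: false = false,  node(2,false) = Y.
Delete trivial equation false = false.
Bind Y := node(2,false).
No equations remain and no clash or occurs-check failure arose, so a unifier exists.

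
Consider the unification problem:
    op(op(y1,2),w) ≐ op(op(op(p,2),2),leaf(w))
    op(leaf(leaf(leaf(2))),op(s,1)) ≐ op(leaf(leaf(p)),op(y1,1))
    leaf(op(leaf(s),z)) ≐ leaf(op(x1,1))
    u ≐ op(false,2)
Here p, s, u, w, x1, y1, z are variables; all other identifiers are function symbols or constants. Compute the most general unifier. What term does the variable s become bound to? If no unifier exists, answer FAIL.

Decompose op/2: op(y1,2) ≐ op(op(p,2),2),  w ≐ leaf(w).
Decompose op/2: y1 ≐ op(p,2),  2 ≐ 2.
Bind y1 := op(p,2); substituting into the one remaining equation that mentions y1 gives: op(leaf(leaf(leaf(2))),op(s,1)) ≐ op(leaf(leaf(p)),op(op(p,2),1)).
Delete trivial equation 2 ≐ 2.
Occurs check fails: w occurs in leaf(w); the equation w ≐ leaf(w) has no finite solution.

FAIL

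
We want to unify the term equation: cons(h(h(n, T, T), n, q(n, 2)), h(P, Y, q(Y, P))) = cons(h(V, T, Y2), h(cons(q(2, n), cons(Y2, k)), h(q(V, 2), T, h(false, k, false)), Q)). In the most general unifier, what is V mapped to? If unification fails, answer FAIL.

Decompose cons/2: h(h(n, T, T), n, q(n, 2)) = h(V, T, Y2),  h(P, Y, q(Y, P)) = h(cons(q(2, n), cons(Y2, k)), h(q(V, 2), T, h(false, k, false)), Q).
Decompose h/3: h(n, T, T) = V,  n = T,  q(n, 2) = Y2.
Bind V := h(n, T, T); substituting into the one remaining equation that mentions V gives: h(P, Y, q(Y, P)) = h(cons(q(2, n), cons(Y2, k)), h(q(h(n, T, T), 2), T, h(false, k, false)), Q).
Bind T := n; substituting into the one remaining equation that mentions T gives: h(P, Y, q(Y, P)) = h(cons(q(2, n), cons(Y2, k)), h(q(h(n, n, n), 2), n, h(false, k, false)), Q). Substituting into the earlier binding gives V := h(n, n, n).
Bind Y2 := q(n, 2); substituting into the remaining equation gives: h(P, Y, q(Y, P)) = h(cons(q(2, n), cons(q(n, 2), k)), h(q(h(n, n, n), 2), n, h(false, k, false)), Q).
Decompose h/3: P = cons(q(2, n), cons(q(n, 2), k)),  Y = h(q(h(n, n, n), 2), n, h(false, k, false)),  q(Y, P) = Q.
Bind P := cons(q(2, n), cons(q(n, 2), k)); substituting into the one remaining equation that mentions P gives: q(Y, cons(q(2, n), cons(q(n, 2), k))) = Q.
Bind Y := h(q(h(n, n, n), 2), n, h(false, k, false)); substituting into the remaining equation gives: q(h(q(h(n, n, n), 2), n, h(false, k, false)), cons(q(2, n), cons(q(n, 2), k))) = Q.
Bind Q := q(h(q(h(n, n, n), 2), n, h(false, k, false)), cons(q(2, n), cons(q(n, 2), k))).
MGU = { V := h(n, n, n), T := n, Y2 := q(n, 2), P := cons(q(2, n), cons(q(n, 2), k)), Y := h(q(h(n, n, n), 2), n, h(false, k, false)), Q := q(h(q(h(n, n, n), 2), n, h(false, k, false)), cons(q(2, n), cons(q(n, 2), k))) }, so V := h(n, n, n).

h(n, n, n)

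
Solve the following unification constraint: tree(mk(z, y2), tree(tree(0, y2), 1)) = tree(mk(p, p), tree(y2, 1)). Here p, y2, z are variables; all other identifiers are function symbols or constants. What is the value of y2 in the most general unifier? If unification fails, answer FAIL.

FAIL

Decompose tree/2: mk(z, y2) = mk(p, p),  tree(tree(0, y2), 1) = tree(y2, 1).
Decompose mk/2: z = p,  y2 = p.
Bind z := p; no other remaining equation mentions z.
Bind y2 := p; substituting into the remaining equation gives: tree(tree(0, p), 1) = tree(p, 1).
Decompose tree/2: tree(0, p) = p,  1 = 1.
Occurs check fails: p occurs in tree(0, p); the equation p = tree(0, p) has no finite solution.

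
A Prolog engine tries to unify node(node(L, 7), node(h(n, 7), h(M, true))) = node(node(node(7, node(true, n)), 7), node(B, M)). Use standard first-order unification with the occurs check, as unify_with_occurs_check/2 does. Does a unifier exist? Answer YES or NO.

Decompose node/2: node(L, 7) = node(node(7, node(true, n)), 7),  node(h(n, 7), h(M, true)) = node(B, M).
Decompose node/2: L = node(7, node(true, n)),  7 = 7.
Bind L := node(7, node(true, n)); no other remaining equation mentions L.
Delete trivial equation 7 = 7.
Decompose node/2: h(n, 7) = B,  h(M, true) = M.
Bind B := h(n, 7); no other remaining equation mentions B.
Occurs check fails: M occurs in h(M, true); the equation M = h(M, true) has no finite solution.

NO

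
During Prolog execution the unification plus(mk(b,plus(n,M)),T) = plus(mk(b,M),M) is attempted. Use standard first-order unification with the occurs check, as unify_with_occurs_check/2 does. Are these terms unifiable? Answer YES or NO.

NO

Decompose plus/2: mk(b,plus(n,M)) = mk(b,M),  T = M.
Decompose mk/2: b = b,  plus(n,M) = M.
Delete trivial equation b = b.
Occurs check fails: M occurs in plus(n,M); the equation M = plus(n,M) has no finite solution.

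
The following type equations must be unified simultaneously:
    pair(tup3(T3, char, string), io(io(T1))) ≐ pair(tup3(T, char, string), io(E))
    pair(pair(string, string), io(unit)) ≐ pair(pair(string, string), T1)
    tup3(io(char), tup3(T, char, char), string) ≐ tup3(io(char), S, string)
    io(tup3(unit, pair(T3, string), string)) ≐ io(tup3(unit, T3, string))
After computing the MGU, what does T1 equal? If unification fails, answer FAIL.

FAIL

Decompose pair/2: tup3(T3, char, string) ≐ tup3(T, char, string),  io(io(T1)) ≐ io(E).
Decompose tup3/3: T3 ≐ T,  char ≐ char,  string ≐ string.
Bind T3 := T; substituting into the one remaining equation that mentions T3 gives: io(tup3(unit, pair(T, string), string)) ≐ io(tup3(unit, T, string)).
Delete trivial equation char ≐ char.
Delete trivial equation string ≐ string.
Decompose io/1: io(T1) ≐ E.
Bind E := io(T1); no other remaining equation mentions E.
Decompose pair/2: pair(string, string) ≐ pair(string, string),  io(unit) ≐ T1.
Delete trivial equation pair(string, string) ≐ pair(string, string).
Bind T1 := io(unit); no other remaining equation mentions T1. Substituting into the earlier binding gives E := io(io(unit)).
Decompose tup3/3: io(char) ≐ io(char),  tup3(T, char, char) ≐ S,  string ≐ string.
Delete trivial equation io(char) ≐ io(char).
Bind S := tup3(T, char, char); no other remaining equation mentions S.
Delete trivial equation string ≐ string.
Decompose io/1: tup3(unit, pair(T, string), string) ≐ tup3(unit, T, string).
Decompose tup3/3: unit ≐ unit,  pair(T, string) ≐ T,  string ≐ string.
Delete trivial equation unit ≐ unit.
Occurs check fails: T occurs in pair(T, string); the equation T ≐ pair(T, string) has no finite solution.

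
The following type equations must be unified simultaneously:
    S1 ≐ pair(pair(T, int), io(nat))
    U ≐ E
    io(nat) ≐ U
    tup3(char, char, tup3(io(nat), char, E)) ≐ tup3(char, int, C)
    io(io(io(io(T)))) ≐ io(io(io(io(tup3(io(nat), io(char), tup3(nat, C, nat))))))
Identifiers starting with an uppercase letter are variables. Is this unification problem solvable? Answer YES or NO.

NO

Bind S1 := pair(pair(T, int), io(nat)); no other remaining equation mentions S1.
Bind U := E; substituting into the one remaining equation that mentions U gives: io(nat) ≐ E.
Bind E := io(nat); substituting into the one remaining equation that mentions E gives: tup3(char, char, tup3(io(nat), char, io(nat))) ≐ tup3(char, int, C). Substituting into the earlier binding gives U := io(nat).
Decompose tup3/3: char ≐ char,  char ≐ int,  tup3(io(nat), char, io(nat)) ≐ C.
Delete trivial equation char ≐ char.
Clash: constants char and int differ; no unifier exists.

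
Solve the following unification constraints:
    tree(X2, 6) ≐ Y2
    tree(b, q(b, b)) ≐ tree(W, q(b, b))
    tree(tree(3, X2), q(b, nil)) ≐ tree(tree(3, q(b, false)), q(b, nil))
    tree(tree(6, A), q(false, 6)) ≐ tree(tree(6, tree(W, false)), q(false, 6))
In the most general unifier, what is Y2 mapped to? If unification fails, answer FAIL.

tree(q(b, false), 6)

Bind Y2 := tree(X2, 6); no other remaining equation mentions Y2.
Decompose tree/2: b ≐ W,  q(b, b) ≐ q(b, b).
Bind W := b; substituting into the one remaining equation that mentions W gives: tree(tree(6, A), q(false, 6)) ≐ tree(tree(6, tree(b, false)), q(false, 6)).
Delete trivial equation q(b, b) ≐ q(b, b).
Decompose tree/2: tree(3, X2) ≐ tree(3, q(b, false)),  q(b, nil) ≐ q(b, nil).
Decompose tree/2: 3 ≐ 3,  X2 ≐ q(b, false).
Delete trivial equation 3 ≐ 3.
Bind X2 := q(b, false); no other remaining equation mentions X2. Substituting into the earlier binding gives Y2 := tree(q(b, false), 6).
Delete trivial equation q(b, nil) ≐ q(b, nil).
Decompose tree/2: tree(6, A) ≐ tree(6, tree(b, false)),  q(false, 6) ≐ q(false, 6).
Decompose tree/2: 6 ≐ 6,  A ≐ tree(b, false).
Delete trivial equation 6 ≐ 6.
Bind A := tree(b, false); no other remaining equation mentions A.
Delete trivial equation q(false, 6) ≐ q(false, 6).
MGU = { Y2 := tree(q(b, false), 6), W := b, X2 := q(b, false), A := tree(b, false) }, so Y2 := tree(q(b, false), 6).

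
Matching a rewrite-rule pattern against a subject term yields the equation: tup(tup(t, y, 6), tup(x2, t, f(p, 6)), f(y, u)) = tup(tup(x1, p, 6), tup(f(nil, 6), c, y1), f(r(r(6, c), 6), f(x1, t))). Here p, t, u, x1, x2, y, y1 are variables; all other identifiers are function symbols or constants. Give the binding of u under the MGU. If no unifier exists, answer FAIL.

Decompose tup/3: tup(t, y, 6) = tup(x1, p, 6),  tup(x2, t, f(p, 6)) = tup(f(nil, 6), c, y1),  f(y, u) = f(r(r(6, c), 6), f(x1, t)).
Decompose tup/3: t = x1,  y = p,  6 = 6.
Bind t := x1; substituting into the 2 remaining equations that mention t gives: tup(x2, x1, f(p, 6)) = tup(f(nil, 6), c, y1),  f(y, u) = f(r(r(6, c), 6), f(x1, x1)).
Bind y := p; substituting into the one remaining equation that mentions y gives: f(p, u) = f(r(r(6, c), 6), f(x1, x1)).
Delete trivial equation 6 = 6.
Decompose tup/3: x2 = f(nil, 6),  x1 = c,  f(p, 6) = y1.
Bind x2 := f(nil, 6); no other remaining equation mentions x2.
Bind x1 := c; substituting into the one remaining equation that mentions x1 gives: f(p, u) = f(r(r(6, c), 6), f(c, c)). Substituting into the earlier binding gives t := c.
Bind y1 := f(p, 6); no other remaining equation mentions y1.
Decompose f/2: p = r(r(6, c), 6),  u = f(c, c).
Bind p := r(r(6, c), 6); no other remaining equation mentions p. Substituting into the earlier bindings gives y := r(r(6, c), 6), y1 := f(r(r(6, c), 6), 6).
Bind u := f(c, c).
MGU = { t -> c, y -> r(r(6, c), 6), x2 -> f(nil, 6), x1 -> c, y1 -> f(r(r(6, c), 6), 6), p -> r(r(6, c), 6), u -> f(c, c) }, so u -> f(c, c).

f(c, c)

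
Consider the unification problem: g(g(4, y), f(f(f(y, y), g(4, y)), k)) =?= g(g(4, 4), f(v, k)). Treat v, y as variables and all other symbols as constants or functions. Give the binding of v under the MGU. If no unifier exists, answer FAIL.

f(f(4, 4), g(4, 4))

Decompose g/2: g(4, y) =?= g(4, 4),  f(f(f(y, y), g(4, y)), k) =?= f(v, k).
Decompose g/2: 4 =?= 4,  y =?= 4.
Delete trivial equation 4 =?= 4.
Bind y := 4; substituting into the remaining equation gives: f(f(f(4, 4), g(4, 4)), k) =?= f(v, k).
Decompose f/2: f(f(4, 4), g(4, 4)) =?= v,  k =?= k.
Bind v := f(f(4, 4), g(4, 4)); no other remaining equation mentions v.
Delete trivial equation k =?= k.
MGU = { y -> 4, v -> f(f(4, 4), g(4, 4)) }, so v -> f(f(4, 4), g(4, 4)).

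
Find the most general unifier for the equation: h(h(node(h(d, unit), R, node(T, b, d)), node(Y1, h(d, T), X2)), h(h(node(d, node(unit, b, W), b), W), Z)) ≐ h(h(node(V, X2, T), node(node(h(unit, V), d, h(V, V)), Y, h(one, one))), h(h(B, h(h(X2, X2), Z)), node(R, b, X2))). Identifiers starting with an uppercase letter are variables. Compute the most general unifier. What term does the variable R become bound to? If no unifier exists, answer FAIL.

Decompose h/2: h(node(h(d, unit), R, node(T, b, d)), node(Y1, h(d, T), X2)) ≐ h(node(V, X2, T), node(node(h(unit, V), d, h(V, V)), Y, h(one, one))),  h(h(node(d, node(unit, b, W), b), W), Z) ≐ h(h(B, h(h(X2, X2), Z)), node(R, b, X2)).
Decompose h/2: node(h(d, unit), R, node(T, b, d)) ≐ node(V, X2, T),  node(Y1, h(d, T), X2) ≐ node(node(h(unit, V), d, h(V, V)), Y, h(one, one)).
Decompose node/3: h(d, unit) ≐ V,  R ≐ X2,  node(T, b, d) ≐ T.
Bind V := h(d, unit); substituting into the one remaining equation that mentions V gives: node(Y1, h(d, T), X2) ≐ node(node(h(unit, h(d, unit)), d, h(h(d, unit), h(d, unit))), Y, h(one, one)).
Bind R := X2; substituting into the one remaining equation that mentions R gives: h(h(node(d, node(unit, b, W), b), W), Z) ≐ h(h(B, h(h(X2, X2), Z)), node(X2, b, X2)).
Occurs check fails: T occurs in node(T, b, d); the equation T ≐ node(T, b, d) has no finite solution.

FAIL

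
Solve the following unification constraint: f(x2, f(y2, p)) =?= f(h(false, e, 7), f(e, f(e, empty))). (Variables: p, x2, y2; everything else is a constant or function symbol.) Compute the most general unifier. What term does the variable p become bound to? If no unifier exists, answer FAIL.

f(e, empty)

Decompose f/2: x2 =?= h(false, e, 7),  f(y2, p) =?= f(e, f(e, empty)).
Bind x2 := h(false, e, 7); no other remaining equation mentions x2.
Decompose f/2: y2 =?= e,  p =?= f(e, empty).
Bind y2 := e; no other remaining equation mentions y2.
Bind p := f(e, empty).
MGU = { x2 := h(false, e, 7), y2 := e, p := f(e, empty) }, so p := f(e, empty).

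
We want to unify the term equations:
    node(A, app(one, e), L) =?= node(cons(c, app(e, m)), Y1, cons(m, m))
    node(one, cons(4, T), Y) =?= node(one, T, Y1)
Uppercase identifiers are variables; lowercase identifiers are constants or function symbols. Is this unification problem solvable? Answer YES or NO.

NO

Decompose node/3: A =?= cons(c, app(e, m)),  app(one, e) =?= Y1,  L =?= cons(m, m).
Bind A := cons(c, app(e, m)); no other remaining equation mentions A.
Bind Y1 := app(one, e); substituting into the one remaining equation that mentions Y1 gives: node(one, cons(4, T), Y) =?= node(one, T, app(one, e)).
Bind L := cons(m, m); no other remaining equation mentions L.
Decompose node/3: one =?= one,  cons(4, T) =?= T,  Y =?= app(one, e).
Delete trivial equation one =?= one.
Occurs check fails: T occurs in cons(4, T); the equation T =?= cons(4, T) has no finite solution.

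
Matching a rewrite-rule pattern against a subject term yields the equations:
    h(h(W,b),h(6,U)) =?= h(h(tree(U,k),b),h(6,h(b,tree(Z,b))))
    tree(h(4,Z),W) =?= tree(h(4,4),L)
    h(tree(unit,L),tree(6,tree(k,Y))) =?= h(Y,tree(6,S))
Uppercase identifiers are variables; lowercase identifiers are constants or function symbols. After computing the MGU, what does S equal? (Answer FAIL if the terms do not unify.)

tree(k,tree(unit,tree(h(b,tree(4,b)),k)))

Decompose h/2: h(W,b) =?= h(tree(U,k),b),  h(6,U) =?= h(6,h(b,tree(Z,b))).
Decompose h/2: W =?= tree(U,k),  b =?= b.
Bind W := tree(U,k); substituting into the one remaining equation that mentions W gives: tree(h(4,Z),tree(U,k)) =?= tree(h(4,4),L).
Delete trivial equation b =?= b.
Decompose h/2: 6 =?= 6,  U =?= h(b,tree(Z,b)).
Delete trivial equation 6 =?= 6.
Bind U := h(b,tree(Z,b)); substituting into the one remaining equation that mentions U gives: tree(h(4,Z),tree(h(b,tree(Z,b)),k)) =?= tree(h(4,4),L). Substituting into the earlier binding gives W := tree(h(b,tree(Z,b)),k).
Decompose tree/2: h(4,Z) =?= h(4,4),  tree(h(b,tree(Z,b)),k) =?= L.
Decompose h/2: 4 =?= 4,  Z =?= 4.
Delete trivial equation 4 =?= 4.
Bind Z := 4; substituting into the one remaining equation that mentions Z gives: tree(h(b,tree(4,b)),k) =?= L. Substituting into the earlier bindings gives W := tree(h(b,tree(4,b)),k), U := h(b,tree(4,b)).
Bind L := tree(h(b,tree(4,b)),k); substituting into the remaining equation gives: h(tree(unit,tree(h(b,tree(4,b)),k)),tree(6,tree(k,Y))) =?= h(Y,tree(6,S)).
Decompose h/2: tree(unit,tree(h(b,tree(4,b)),k)) =?= Y,  tree(6,tree(k,Y)) =?= tree(6,S).
Bind Y := tree(unit,tree(h(b,tree(4,b)),k)); substituting into the remaining equation gives: tree(6,tree(k,tree(unit,tree(h(b,tree(4,b)),k)))) =?= tree(6,S).
Decompose tree/2: 6 =?= 6,  tree(k,tree(unit,tree(h(b,tree(4,b)),k))) =?= S.
Delete trivial equation 6 =?= 6.
Bind S := tree(k,tree(unit,tree(h(b,tree(4,b)),k))).
MGU = { W ↦ tree(h(b,tree(4,b)),k), U ↦ h(b,tree(4,b)), Z ↦ 4, L ↦ tree(h(b,tree(4,b)),k), Y ↦ tree(unit,tree(h(b,tree(4,b)),k)), S ↦ tree(k,tree(unit,tree(h(b,tree(4,b)),k))) }, so S ↦ tree(k,tree(unit,tree(h(b,tree(4,b)),k))).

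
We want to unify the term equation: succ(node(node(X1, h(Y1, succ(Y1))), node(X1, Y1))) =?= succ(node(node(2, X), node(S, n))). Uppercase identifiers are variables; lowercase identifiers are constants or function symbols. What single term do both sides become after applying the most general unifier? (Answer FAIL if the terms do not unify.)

succ(node(node(2, h(n, succ(n))), node(2, n)))

Decompose succ/1: node(node(X1, h(Y1, succ(Y1))), node(X1, Y1)) =?= node(node(2, X), node(S, n)).
Decompose node/2: node(X1, h(Y1, succ(Y1))) =?= node(2, X),  node(X1, Y1) =?= node(S, n).
Decompose node/2: X1 =?= 2,  h(Y1, succ(Y1)) =?= X.
Bind X1 := 2; substituting into the one remaining equation that mentions X1 gives: node(2, Y1) =?= node(S, n).
Bind X := h(Y1, succ(Y1)); no other remaining equation mentions X.
Decompose node/2: 2 =?= S,  Y1 =?= n.
Bind S := 2; no other remaining equation mentions S.
Bind Y1 := n. Substituting into the earlier binding gives X := h(n, succ(n)).
Applying the MGU to either side gives succ(node(node(2, h(n, succ(n))), node(2, n))).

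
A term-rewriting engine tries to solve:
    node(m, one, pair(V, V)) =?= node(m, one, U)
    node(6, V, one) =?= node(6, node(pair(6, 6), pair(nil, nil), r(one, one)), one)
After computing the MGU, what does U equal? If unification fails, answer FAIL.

Decompose node/3: m =?= m,  one =?= one,  pair(V, V) =?= U.
Delete trivial equation m =?= m.
Delete trivial equation one =?= one.
Bind U := pair(V, V); no other remaining equation mentions U.
Decompose node/3: 6 =?= 6,  V =?= node(pair(6, 6), pair(nil, nil), r(one, one)),  one =?= one.
Delete trivial equation 6 =?= 6.
Bind V := node(pair(6, 6), pair(nil, nil), r(one, one)); no other remaining equation mentions V. Substituting into the earlier binding gives U := pair(node(pair(6, 6), pair(nil, nil), r(one, one)), node(pair(6, 6), pair(nil, nil), r(one, one))).
Delete trivial equation one =?= one.
MGU = { U ↦ pair(node(pair(6, 6), pair(nil, nil), r(one, one)), node(pair(6, 6), pair(nil, nil), r(one, one))), V ↦ node(pair(6, 6), pair(nil, nil), r(one, one)) }, so U ↦ pair(node(pair(6, 6), pair(nil, nil), r(one, one)), node(pair(6, 6), pair(nil, nil), r(one, one))).

pair(node(pair(6, 6), pair(nil, nil), r(one, one)), node(pair(6, 6), pair(nil, nil), r(one, one)))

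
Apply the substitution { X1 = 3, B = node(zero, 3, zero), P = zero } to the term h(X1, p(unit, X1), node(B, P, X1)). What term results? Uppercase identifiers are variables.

Replace each occurrence of X1 with 3.
Replace each occurrence of B with node(zero, 3, zero).
Replace each occurrence of P with zero.
Result: h(3, p(unit, 3), node(node(zero, 3, zero), zero, 3)).

h(3, p(unit, 3), node(node(zero, 3, zero), zero, 3))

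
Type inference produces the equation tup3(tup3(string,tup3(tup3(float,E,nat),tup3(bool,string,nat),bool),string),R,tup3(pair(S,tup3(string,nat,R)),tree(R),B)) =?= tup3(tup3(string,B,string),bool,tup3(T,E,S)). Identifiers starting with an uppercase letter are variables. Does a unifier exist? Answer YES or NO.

YES

Decompose tup3/3: tup3(string,tup3(tup3(float,E,nat),tup3(bool,string,nat),bool),string) =?= tup3(string,B,string),  R =?= bool,  tup3(pair(S,tup3(string,nat,R)),tree(R),B) =?= tup3(T,E,S).
Decompose tup3/3: string =?= string,  tup3(tup3(float,E,nat),tup3(bool,string,nat),bool) =?= B,  string =?= string.
Delete trivial equation string =?= string.
Bind B := tup3(tup3(float,E,nat),tup3(bool,string,nat),bool); substituting into the one remaining equation that mentions B gives: tup3(pair(S,tup3(string,nat,R)),tree(R),tup3(tup3(float,E,nat),tup3(bool,string,nat),bool)) =?= tup3(T,E,S).
Delete trivial equation string =?= string.
Bind R := bool; substituting into the remaining equation gives: tup3(pair(S,tup3(string,nat,bool)),tree(bool),tup3(tup3(float,E,nat),tup3(bool,string,nat),bool)) =?= tup3(T,E,S).
Decompose tup3/3: pair(S,tup3(string,nat,bool)) =?= T,  tree(bool) =?= E,  tup3(tup3(float,E,nat),tup3(bool,string,nat),bool) =?= S.
Bind T := pair(S,tup3(string,nat,bool)); no other remaining equation mentions T.
Bind E := tree(bool); substituting into the remaining equation gives: tup3(tup3(float,tree(bool),nat),tup3(bool,string,nat),bool) =?= S. Substituting into the earlier binding gives B := tup3(tup3(float,tree(bool),nat),tup3(bool,string,nat),bool).
Bind S := tup3(tup3(float,tree(bool),nat),tup3(bool,string,nat),bool). Substituting into the earlier binding gives T := pair(tup3(tup3(float,tree(bool),nat),tup3(bool,string,nat),bool),tup3(string,nat,bool)).
No equations remain and no clash or occurs-check failure arose, so a unifier exists.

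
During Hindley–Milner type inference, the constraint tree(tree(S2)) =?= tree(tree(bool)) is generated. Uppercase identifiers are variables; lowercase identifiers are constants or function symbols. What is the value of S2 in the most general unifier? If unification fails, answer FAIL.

bool

Decompose tree/1: tree(S2) =?= tree(bool).
Decompose tree/1: S2 =?= bool.
Bind S2 := bool.
MGU = { S2 -> bool }, so S2 -> bool.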